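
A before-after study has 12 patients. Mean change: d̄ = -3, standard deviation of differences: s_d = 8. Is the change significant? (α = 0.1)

t = d̄/(s_d/√n) = -3/(8/√12) = -1.299. df = 11, critical t = ±1.796. Fail to reject H₀.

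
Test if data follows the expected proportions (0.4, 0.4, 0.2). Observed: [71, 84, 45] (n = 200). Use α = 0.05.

Expected: [80.0, 80.0, 40.0]. χ² = 1.837. df = 2, critical = 5.991. Fail to reject H₀.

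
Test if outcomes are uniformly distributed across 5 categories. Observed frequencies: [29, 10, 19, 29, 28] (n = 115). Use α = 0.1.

Expected = 23 each. χ² = Σ(O-E)²/E = 12.261. df = 4, critical value = 7.779. Reject H₀.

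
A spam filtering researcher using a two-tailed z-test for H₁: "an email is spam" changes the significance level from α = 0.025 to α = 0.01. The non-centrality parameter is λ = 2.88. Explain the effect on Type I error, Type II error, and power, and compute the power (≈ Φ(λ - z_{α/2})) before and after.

Decreasing α from 0.025 to 0.01:
• Type I error rate decreases (α is the Type I rate by definition).
• Critical value moves from z_{α/2} = 2.241 to 2.576, so power = Φ(λ - z_{α/2}) goes from Φ(2.88 - 2.241) = 0.739 to Φ(2.88 - 2.576) = 0.619.
• Type II error rate β = 1 - power therefore increases (0.261 → 0.381).
Appropriate when false positives are costly — here, a legitimate email is sent to the spam folder and the user misses it.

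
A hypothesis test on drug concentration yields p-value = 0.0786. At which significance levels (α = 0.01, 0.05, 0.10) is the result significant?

p = 0.0786. Significant at: α = 0.1.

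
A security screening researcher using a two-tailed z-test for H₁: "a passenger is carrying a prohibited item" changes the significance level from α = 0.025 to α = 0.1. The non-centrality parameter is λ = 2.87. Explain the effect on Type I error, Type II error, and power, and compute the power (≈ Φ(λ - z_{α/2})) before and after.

Increasing α from 0.025 to 0.1:
• Type I error rate increases (α is the Type I rate by definition).
• Critical value moves from z_{α/2} = 2.241 to 1.645, so power = Φ(λ - z_{α/2}) goes from Φ(2.87 - 2.241) = 0.735 to Φ(2.87 - 1.645) = 0.89.
• Type II error rate β = 1 - power therefore decreases (0.265 → 0.11).
Appropriate when false negatives are costly — here, letting a prohibited item through — security breach.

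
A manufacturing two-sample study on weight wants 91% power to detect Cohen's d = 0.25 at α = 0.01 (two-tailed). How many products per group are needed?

z_{α/2} = 2.576, z_β = Φ⁻¹(0.91) = 1.341. For small effect (d = 0.25): n per group = 2(z_{α/2} + z_β)²/d² = 2(2.576 + 1.341)²/0.25² = 491.0 → 491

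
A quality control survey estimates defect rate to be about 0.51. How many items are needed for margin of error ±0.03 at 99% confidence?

n = z²p(1-p)/E² = 2.576²×0.51×0.49/0.03² = 1842.5 → n = 1843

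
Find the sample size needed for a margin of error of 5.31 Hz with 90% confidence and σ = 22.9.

n = (z*σ/E)² = (1.645×22.9/5.31)² = 50.3 → n = 51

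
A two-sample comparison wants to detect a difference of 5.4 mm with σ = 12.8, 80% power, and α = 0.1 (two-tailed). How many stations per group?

n per group = 2(z_α/2 + z_β)²σ²/d² = 2×(1.645 + 0.84)²×12.8²/5.4² = 69.4 → n = 70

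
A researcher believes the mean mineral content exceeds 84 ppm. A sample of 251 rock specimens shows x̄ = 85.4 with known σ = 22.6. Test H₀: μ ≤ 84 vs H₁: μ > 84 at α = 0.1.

z = 0.981. Critical value: 1.28. Fail to reject H₀.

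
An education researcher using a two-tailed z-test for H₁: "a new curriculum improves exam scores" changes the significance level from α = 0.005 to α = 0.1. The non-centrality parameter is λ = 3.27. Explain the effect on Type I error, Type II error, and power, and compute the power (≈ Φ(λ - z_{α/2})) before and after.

Increasing α from 0.005 to 0.1:
• Type I error rate increases (α is the Type I rate by definition).
• Critical value moves from z_{α/2} = 2.807 to 1.645, so power = Φ(λ - z_{α/2}) goes from Φ(3.27 - 2.807) = 0.678 to Φ(3.27 - 1.645) = 0.948.
• Type II error rate β = 1 - power therefore decreases (0.322 → 0.052).
Appropriate when false negatives are costly — here, keeping the old curriculum when the new one would have helped students.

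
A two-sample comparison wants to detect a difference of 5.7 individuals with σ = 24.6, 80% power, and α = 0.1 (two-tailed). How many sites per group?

n per group = 2(z_α/2 + z_β)²σ²/d² = 2×(1.645 + 0.84)²×24.6²/5.7² = 230.04 → n = 231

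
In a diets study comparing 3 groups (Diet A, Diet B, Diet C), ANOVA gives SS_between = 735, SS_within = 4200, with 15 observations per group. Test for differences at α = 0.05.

df_between = 2, df_within = 42. F = MS_between/MS_within = 367.5/100.0 = 3.675. F_crit ≈ 3.22. Reject H₀. At least one mean differs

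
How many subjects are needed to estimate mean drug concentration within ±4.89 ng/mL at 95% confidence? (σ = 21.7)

n = (z*σ/E)² = (1.96×21.7/4.89)² = 75.7 → n = 76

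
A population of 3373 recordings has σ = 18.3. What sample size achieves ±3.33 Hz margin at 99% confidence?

Without FPC: n₀ = (2.576×18.3/3.33)² = 200.404. With FPC: n = n₀N/(n₀+N-1) = 189.2 → n = 190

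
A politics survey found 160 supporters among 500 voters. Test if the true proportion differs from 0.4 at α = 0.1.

p̂ = 0.32, p₀ = 0.4. z = (p̂ - p₀)/√(p₀(1-p₀)/n) = -3.651. Critical: ±1.645. Reject H₀.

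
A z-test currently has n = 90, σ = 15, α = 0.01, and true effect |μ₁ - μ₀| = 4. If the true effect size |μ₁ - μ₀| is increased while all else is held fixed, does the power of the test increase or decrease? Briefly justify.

Power increases: a larger true effect increases the non-centrality λ = |μ₁ - μ₀|/(σ/√n).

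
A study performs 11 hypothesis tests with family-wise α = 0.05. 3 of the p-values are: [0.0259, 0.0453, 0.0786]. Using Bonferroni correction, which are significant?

Bonferroni α = 0.05/11 = 0.00455. None of the given p-values are significant.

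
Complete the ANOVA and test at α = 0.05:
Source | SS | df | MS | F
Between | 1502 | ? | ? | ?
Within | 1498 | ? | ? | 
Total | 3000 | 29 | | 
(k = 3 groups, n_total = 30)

df_between = 2, df_within = 27. MS_between = 751.0, MS_within = 55.48. F = 13.536, F_crit ≈ 3.354. Reject H₀.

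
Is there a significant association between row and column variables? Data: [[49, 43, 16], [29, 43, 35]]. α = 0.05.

χ² = 12.202. df = 2, critical = 5.991. Reject H₀. Variables are dependent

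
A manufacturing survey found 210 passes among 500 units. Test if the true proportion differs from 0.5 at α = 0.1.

p̂ = 0.42, p₀ = 0.5. z = (p̂ - p₀)/√(p₀(1-p₀)/n) = -3.578. Critical: ±1.645. Reject H₀.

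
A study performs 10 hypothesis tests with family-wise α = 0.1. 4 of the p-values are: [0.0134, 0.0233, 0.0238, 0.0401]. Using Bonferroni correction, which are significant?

Bonferroni α = 0.1/10 = 0.01. None of the given p-values are significant.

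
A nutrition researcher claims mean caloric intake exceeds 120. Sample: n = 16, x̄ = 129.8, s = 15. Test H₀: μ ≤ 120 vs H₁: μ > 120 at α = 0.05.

t = (129.8 - 120)/(15/√16) = 2.613, df = 15. Critical t = 1.753. Reject H₀.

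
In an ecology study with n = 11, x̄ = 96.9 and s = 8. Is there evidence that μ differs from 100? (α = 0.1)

t = (x̄ - μ₀)/(s/√n) = (96.9 - 100)/(8/√11) = -1.285. df = 10, critical t = ±1.812. Fail to reject H₀.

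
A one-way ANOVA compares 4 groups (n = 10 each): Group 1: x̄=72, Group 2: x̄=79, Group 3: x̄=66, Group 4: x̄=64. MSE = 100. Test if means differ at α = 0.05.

Grand mean = 70.25. SS_between = 1367.5, MS_between = 455.83. F = 4.558, F_crit ≈ 2.866. Reject H₀.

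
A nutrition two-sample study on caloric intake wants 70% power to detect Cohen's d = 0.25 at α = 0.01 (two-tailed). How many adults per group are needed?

z_{α/2} = 2.576, z_β = Φ⁻¹(0.7) = 0.524. For small effect (d = 0.25): n per group = 2(z_{α/2} + z_β)²/d² = 2(2.576 + 0.524)²/0.25² = 307.5 → 308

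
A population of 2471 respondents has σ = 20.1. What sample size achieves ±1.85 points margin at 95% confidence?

Without FPC: n₀ = (1.96×20.1/1.85)² = 453.483. With FPC: n = n₀N/(n₀+N-1) = 383.3 → n = 384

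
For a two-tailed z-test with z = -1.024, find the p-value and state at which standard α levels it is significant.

p = 2·P(Z > |-1.024|) = 2·(1 - Φ(1.024)) ≈ 0.3058. Not significant at any standard level.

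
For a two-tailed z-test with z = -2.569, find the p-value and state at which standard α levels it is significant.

p = 2·P(Z > |-2.569|) = 2·(1 - Φ(2.569)) ≈ 0.0102. Significant at α = 0.1; Significant at α = 0.05.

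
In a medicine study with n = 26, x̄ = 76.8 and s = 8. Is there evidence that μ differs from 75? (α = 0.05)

t = (x̄ - μ₀)/(s/√n) = (76.8 - 75)/(8/√26) = 1.147. df = 25, critical t = ±2.06. Fail to reject H₀.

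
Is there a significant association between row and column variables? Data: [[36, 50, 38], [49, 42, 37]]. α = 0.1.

χ² = 2.634. df = 2, critical = 4.605. Fail to reject H₀. No evidence of dependence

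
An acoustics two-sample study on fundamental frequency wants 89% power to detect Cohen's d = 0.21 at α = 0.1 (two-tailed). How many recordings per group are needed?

z_{α/2} = 1.645, z_β = Φ⁻¹(0.89) = 1.227. For small effect (d = 0.21): n per group = 2(z_{α/2} + z_β)²/d² = 2(1.645 + 1.227)²/0.21² = 374.1 → 375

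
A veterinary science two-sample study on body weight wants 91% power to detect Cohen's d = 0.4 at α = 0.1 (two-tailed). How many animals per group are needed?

z_{α/2} = 1.645, z_β = Φ⁻¹(0.91) = 1.341. For small effect (d = 0.4): n per group = 2(z_{α/2} + z_β)²/d² = 2(1.645 + 1.341)²/0.4² = 111.5 → 112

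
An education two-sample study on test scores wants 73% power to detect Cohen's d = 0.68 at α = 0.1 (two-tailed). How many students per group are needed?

z_{α/2} = 1.645, z_β = Φ⁻¹(0.73) = 0.613. For medium effect (d = 0.68): n per group = 2(z_{α/2} + z_β)²/d² = 2(1.645 + 0.613)²/0.68² = 22.1 → 23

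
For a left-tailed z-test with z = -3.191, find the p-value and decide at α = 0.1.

p = P(Z < -3.191) = Φ(-3.191) ≈ 0.0007. Since p < 0.1, reject H₀ (significant) at α = 0.1.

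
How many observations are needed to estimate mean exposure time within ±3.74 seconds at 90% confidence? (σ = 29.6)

n = (z*σ/E)² = (1.645×29.6/3.74)² = 169.5 → n = 170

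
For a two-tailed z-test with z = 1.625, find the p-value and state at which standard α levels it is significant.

p = 2·P(Z > |1.625|) = 2·(1 - Φ(1.625)) ≈ 0.1042. Not significant at any standard level.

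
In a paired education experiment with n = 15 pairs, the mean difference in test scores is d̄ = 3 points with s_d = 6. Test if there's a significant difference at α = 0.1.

t = d̄/(s_d/√n) = 3/(6/√15) = 1.936. df = 14, critical t = ±1.761. Reject H₀.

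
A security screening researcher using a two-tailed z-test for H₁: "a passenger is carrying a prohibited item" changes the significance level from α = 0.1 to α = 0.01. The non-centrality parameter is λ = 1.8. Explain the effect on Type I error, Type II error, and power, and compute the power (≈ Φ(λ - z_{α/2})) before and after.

Decreasing α from 0.1 to 0.01:
• Type I error rate decreases (α is the Type I rate by definition).
• Critical value moves from z_{α/2} = 1.645 to 2.576, so power = Φ(λ - z_{α/2}) goes from Φ(1.8 - 1.645) = 0.562 to Φ(1.8 - 2.576) = 0.219.
• Type II error rate β = 1 - power therefore increases (0.438 → 0.781).
Appropriate when false positives are costly — here, detaining an innocent passenger — delay and inconvenience.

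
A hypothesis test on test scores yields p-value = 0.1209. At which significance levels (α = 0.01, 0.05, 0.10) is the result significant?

p = 0.1209. Not significant at any of the given levels.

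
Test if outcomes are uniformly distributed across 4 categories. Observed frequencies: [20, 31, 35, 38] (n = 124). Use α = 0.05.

Expected = 31 each. χ² = Σ(O-E)²/E = 6.0. df = 3, critical value = 7.815. Fail to reject H₀.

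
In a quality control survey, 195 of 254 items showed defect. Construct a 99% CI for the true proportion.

p̂ = 0.768. CI = p̂ ± z*√(p̂(1-p̂)/n) = (0.699, 0.836)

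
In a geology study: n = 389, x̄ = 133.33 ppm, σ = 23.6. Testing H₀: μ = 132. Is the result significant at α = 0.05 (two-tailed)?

z = (133.33 - 132)/(23.6/√389) = 1.112. Since |z| ≤ 1.96, not significant at α = 0.05.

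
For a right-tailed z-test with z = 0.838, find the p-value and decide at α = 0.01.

p = P(Z > 0.838) = 1 - Φ(0.838) ≈ 0.201. Since p ≥ 0.01, fail to reject H₀ (not significant) at α = 0.01.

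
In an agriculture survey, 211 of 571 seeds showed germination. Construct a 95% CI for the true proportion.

p̂ = 0.37. CI = p̂ ± z*√(p̂(1-p̂)/n) = (0.33, 0.409)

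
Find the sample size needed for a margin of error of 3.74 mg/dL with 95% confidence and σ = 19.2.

n = (z*σ/E)² = (1.96×19.2/3.74)² = 101.2 → n = 102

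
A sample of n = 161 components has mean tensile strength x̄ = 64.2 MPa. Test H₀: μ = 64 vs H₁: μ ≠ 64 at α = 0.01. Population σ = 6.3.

z = (x̄ - μ₀)/(σ/√n) = (64.2 - 64)/(6.3/√161) = 0.403. Critical value: ±2.576. Since |0.403| ≤ 2.576, Fail to reject H₀.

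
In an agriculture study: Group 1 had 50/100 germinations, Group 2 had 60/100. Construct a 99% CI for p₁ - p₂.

p̂₁ = 0.5, p̂₂ = 0.6. Difference = -0.1. CI = (-0.28, 0.08)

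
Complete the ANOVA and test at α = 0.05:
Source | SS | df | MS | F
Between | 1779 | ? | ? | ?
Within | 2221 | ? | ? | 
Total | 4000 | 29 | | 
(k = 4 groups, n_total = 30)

df_between = 3, df_within = 26. MS_between = 593.0, MS_within = 85.42. F = 6.942, F_crit ≈ 2.975. Reject H₀.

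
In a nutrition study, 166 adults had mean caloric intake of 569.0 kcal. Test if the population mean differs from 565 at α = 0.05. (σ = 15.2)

z = (x̄ - μ₀)/(σ/√n) = (569.0 - 565)/(15.2/√166) = 3.391. Critical value: ±1.96. Since |3.391| > 1.96, Reject H₀.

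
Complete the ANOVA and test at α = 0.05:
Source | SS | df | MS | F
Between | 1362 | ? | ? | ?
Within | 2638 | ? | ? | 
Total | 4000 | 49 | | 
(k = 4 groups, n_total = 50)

df_between = 3, df_within = 46. MS_between = 454.0, MS_within = 57.35. F = 7.917, F_crit ≈ 2.807. Reject H₀.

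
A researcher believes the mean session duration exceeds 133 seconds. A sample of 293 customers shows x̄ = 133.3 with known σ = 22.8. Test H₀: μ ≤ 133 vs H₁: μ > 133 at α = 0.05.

z = 0.225. Critical value: 1.645. Fail to reject H₀.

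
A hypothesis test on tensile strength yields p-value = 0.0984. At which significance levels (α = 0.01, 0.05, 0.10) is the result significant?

p = 0.0984. Significant at: α = 0.1.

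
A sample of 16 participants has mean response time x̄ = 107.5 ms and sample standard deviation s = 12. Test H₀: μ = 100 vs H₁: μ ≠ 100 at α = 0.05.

t = (x̄ - μ₀)/(s/√n) = (107.5 - 100)/(12/√16) = 2.5. df = 15, critical t = ±2.131. Reject H₀.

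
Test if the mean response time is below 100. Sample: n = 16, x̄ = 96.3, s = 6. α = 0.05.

t = (96.3 - 100)/(6/√16) = -2.467, df = 15. Critical t = -1.753. Reject H₀.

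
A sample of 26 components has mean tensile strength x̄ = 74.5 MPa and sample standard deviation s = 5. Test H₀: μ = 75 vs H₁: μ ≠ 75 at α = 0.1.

t = (x̄ - μ₀)/(s/√n) = (74.5 - 75)/(5/√26) = -0.51. df = 25, critical t = ±1.708. Fail to reject H₀.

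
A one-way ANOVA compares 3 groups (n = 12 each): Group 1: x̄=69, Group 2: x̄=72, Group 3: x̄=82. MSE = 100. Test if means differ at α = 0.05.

Grand mean = 74.33. SS_between = 1112.0, MS_between = 556.0. F = 5.56, F_crit ≈ 3.285. Reject H₀.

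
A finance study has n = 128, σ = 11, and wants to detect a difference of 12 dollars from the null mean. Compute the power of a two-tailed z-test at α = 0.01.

SE = σ/√n = 11/√128 = 0.972. Non-centrality λ = d/SE = 12/0.972 = 12.342. Power ≈ Φ(λ - z_{α/2}) = Φ(12.342 - 2.576) = Φ(9.766) = 1.0.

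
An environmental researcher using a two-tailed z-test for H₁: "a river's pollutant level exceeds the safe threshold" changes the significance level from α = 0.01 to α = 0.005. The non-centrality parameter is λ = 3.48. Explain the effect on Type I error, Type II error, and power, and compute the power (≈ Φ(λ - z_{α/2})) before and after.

Decreasing α from 0.01 to 0.005:
• Type I error rate decreases (α is the Type I rate by definition).
• Critical value moves from z_{α/2} = 2.576 to 2.807, so power = Φ(λ - z_{α/2}) goes from Φ(3.48 - 2.576) = 0.817 to Φ(3.48 - 2.807) = 0.75.
• Type II error rate β = 1 - power therefore increases (0.183 → 0.25).
Appropriate when false positives are costly — here, shutting down a compliant factory unnecessarily.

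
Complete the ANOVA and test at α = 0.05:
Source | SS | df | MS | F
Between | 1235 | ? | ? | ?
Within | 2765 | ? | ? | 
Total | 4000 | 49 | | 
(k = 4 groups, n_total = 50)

df_between = 3, df_within = 46. MS_between = 411.67, MS_within = 60.11. F = 6.849, F_crit ≈ 2.807. Reject H₀.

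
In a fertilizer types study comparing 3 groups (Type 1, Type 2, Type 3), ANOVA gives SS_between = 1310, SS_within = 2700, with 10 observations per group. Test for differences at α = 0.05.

df_between = 2, df_within = 27. F = MS_between/MS_within = 655.0/100.0 = 6.55. F_crit ≈ 3.354. Reject H₀. At least one mean differs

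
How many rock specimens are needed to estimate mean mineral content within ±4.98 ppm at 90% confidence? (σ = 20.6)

n = (z*σ/E)² = (1.645×20.6/4.98)² = 46.3 → n = 47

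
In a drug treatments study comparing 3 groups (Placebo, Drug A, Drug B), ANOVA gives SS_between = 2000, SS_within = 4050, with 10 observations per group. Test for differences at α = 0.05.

df_between = 2, df_within = 27. F = MS_between/MS_within = 1000.0/150.0 = 6.667. F_crit ≈ 3.354. Reject H₀. At least one mean differs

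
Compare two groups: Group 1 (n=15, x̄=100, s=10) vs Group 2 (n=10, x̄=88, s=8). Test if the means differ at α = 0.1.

Pooled sp = 9.27. t = 3.171, df = 23. Critical t = ±1.714. Reject H₀.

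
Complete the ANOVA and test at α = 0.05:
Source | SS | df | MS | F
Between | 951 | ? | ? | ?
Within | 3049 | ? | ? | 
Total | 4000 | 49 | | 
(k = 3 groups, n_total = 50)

df_between = 2, df_within = 47. MS_between = 475.5, MS_within = 64.87. F = 7.33, F_crit ≈ 3.195. Reject H₀.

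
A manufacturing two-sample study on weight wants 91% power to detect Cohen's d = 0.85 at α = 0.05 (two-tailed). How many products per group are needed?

z_{α/2} = 1.96, z_β = Φ⁻¹(0.91) = 1.341. For large effect (d = 0.85): n per group = 2(z_{α/2} + z_β)²/d² = 2(1.96 + 1.341)²/0.85² = 30.2 → 31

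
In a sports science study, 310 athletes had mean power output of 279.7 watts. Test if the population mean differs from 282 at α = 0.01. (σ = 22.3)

z = (x̄ - μ₀)/(σ/√n) = (279.7 - 282)/(22.3/√310) = -1.816. Critical value: ±2.576. Since |-1.816| ≤ 2.576, Fail to reject H₀.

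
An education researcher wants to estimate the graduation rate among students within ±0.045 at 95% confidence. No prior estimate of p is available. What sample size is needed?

Conservative approach: use p = 0.5 (maximizes p(1-p) = 0.25). n = z²(0.25)/E² = 1.96²×0.25/0.045² = 474.3 → n = 475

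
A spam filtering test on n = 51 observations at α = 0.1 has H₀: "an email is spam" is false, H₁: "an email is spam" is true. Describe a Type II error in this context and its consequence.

Type II error: failing to reject H₀ when it is false — concluding that an email is spam is not supported when in fact it is. Consequence: a spam email lands in the inbox.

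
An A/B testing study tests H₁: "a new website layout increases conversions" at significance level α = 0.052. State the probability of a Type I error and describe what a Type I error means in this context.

P(Type I error) = α = 0.052. A Type I error is rejecting H₀ when H₀ is actually true (false positive) — here, concluding that a new website layout increases conversions when in fact this is not the case. Consequence: rolling out a layout that doesn't actually help — wasted engineering effort.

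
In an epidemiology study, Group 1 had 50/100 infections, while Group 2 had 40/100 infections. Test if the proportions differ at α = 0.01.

p̂₁ = 0.5, p̂₂ = 0.4, pooled p̂ = 0.45. z = 1.421. Critical: ±2.576. Fail to reject H₀.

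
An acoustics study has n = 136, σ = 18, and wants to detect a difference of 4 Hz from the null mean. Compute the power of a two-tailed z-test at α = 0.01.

SE = σ/√n = 18/√136 = 1.543. Non-centrality λ = d/SE = 4/1.543 = 2.592. Power ≈ Φ(λ - z_{α/2}) = Φ(2.592 - 2.576) = Φ(0.016) = 0.506.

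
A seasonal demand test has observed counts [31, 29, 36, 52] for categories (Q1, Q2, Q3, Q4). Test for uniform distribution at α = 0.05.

Expected = 37 each. χ² = Σ(O-E)²/E = 8.811. df = 3, critical value = 7.815. Reject H₀.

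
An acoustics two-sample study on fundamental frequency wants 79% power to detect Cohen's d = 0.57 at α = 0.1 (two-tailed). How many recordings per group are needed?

z_{α/2} = 1.645, z_β = Φ⁻¹(0.79) = 0.806. For medium effect (d = 0.57): n per group = 2(z_{α/2} + z_β)²/d² = 2(1.645 + 0.806)²/0.57² = 37.0 → 37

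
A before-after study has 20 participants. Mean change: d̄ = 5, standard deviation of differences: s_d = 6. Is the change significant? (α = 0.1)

t = d̄/(s_d/√n) = 5/(6/√20) = 3.727. df = 19, critical t = ±1.729. Reject H₀.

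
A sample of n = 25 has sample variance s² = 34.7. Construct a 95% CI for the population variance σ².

df = 24. χ²_{0.025} = 39.364, χ²_{0.975} = 12.401. CI for σ² = ((n-1)s²/χ²_{α/2}, (n-1)s²/χ²_{1-α/2}) = (24·34.7/39.364, 24·34.7/12.401) = (21.16, 67.16)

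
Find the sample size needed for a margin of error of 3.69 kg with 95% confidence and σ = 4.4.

n = (z*σ/E)² = (1.96×4.4/3.69)² = 5.5 → n = 6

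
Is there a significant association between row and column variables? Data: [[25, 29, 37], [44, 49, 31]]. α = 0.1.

χ² = 5.965. df = 2, critical = 4.605. Reject H₀. Variables are dependent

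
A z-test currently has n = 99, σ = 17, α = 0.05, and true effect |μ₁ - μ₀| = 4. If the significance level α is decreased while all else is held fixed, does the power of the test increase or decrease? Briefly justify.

Power decreases: a smaller α raises the critical value, so less of the H₁ sampling distribution falls in the rejection region.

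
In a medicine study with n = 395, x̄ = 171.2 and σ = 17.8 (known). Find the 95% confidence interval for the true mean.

CI = x̄ ± z*(σ/√n) = 171.2 ± 1.96(17.8/√395) = 171.2 ± 1.76 = (169.44, 172.96)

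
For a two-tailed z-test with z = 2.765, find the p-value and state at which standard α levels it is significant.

p = 2·P(Z > |2.765|) = 2·(1 - Φ(2.765)) ≈ 0.0057. Significant at α = 0.1; Significant at α = 0.05; Significant at α = 0.01.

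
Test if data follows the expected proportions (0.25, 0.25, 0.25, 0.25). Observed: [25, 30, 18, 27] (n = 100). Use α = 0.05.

Expected: [25.0, 25.0, 25.0, 25.0]. χ² = 3.12. df = 3, critical = 7.815. Fail to reject H₀.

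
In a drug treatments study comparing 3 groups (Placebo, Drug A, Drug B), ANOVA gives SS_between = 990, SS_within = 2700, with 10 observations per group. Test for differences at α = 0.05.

df_between = 2, df_within = 27. F = MS_between/MS_within = 495.0/100.0 = 4.95. F_crit ≈ 3.354. Reject H₀. At least one mean differs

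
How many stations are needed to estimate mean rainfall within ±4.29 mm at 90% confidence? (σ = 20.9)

n = (z*σ/E)² = (1.645×20.9/4.29)² = 64.2 → n = 65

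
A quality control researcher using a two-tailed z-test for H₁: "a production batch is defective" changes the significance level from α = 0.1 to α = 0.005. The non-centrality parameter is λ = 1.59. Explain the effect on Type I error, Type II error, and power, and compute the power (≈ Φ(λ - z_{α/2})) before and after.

Decreasing α from 0.1 to 0.005:
• Type I error rate decreases (α is the Type I rate by definition).
• Critical value moves from z_{α/2} = 1.645 to 2.807, so power = Φ(λ - z_{α/2}) goes from Φ(1.59 - 1.645) = 0.478 to Φ(1.59 - 2.807) = 0.112.
• Type II error rate β = 1 - power therefore increases (0.522 → 0.888).
Appropriate when false positives are costly — here, scrapping a good batch — wasted material and cost for no reason.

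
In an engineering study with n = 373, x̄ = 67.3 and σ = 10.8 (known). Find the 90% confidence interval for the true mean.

CI = x̄ ± z*(σ/√n) = 67.3 ± 1.645(10.8/√373) = 67.3 ± 0.92 = (66.38, 68.22)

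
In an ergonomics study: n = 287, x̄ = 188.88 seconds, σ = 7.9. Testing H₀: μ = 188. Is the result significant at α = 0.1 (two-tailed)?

z = (188.88 - 188)/(7.9/√287) = 1.887. Since |z| > 1.645, significant at α = 0.1.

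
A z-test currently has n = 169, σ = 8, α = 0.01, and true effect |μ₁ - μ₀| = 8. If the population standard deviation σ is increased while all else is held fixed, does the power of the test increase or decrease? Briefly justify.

Power decreases: a larger σ inflates the standard error σ/√n, pulling the sampling distribution under H₁ back toward the critical value.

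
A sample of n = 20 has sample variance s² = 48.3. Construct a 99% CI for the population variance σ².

df = 19. χ²_{0.005} = 38.582, χ²_{0.995} = 6.844. CI for σ² = ((n-1)s²/χ²_{α/2}, (n-1)s²/χ²_{1-α/2}) = (19·48.3/38.582, 19·48.3/6.844) = (23.79, 134.09)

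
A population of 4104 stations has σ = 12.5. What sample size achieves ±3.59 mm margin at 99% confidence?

Without FPC: n₀ = (2.576×12.5/3.59)² = 80.449. With FPC: n = n₀N/(n₀+N-1) = 78.9 → n = 79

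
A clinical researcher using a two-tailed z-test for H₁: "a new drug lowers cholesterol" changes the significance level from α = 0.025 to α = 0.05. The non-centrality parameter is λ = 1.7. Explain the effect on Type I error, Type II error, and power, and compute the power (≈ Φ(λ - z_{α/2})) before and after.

Increasing α from 0.025 to 0.05:
• Type I error rate increases (α is the Type I rate by definition).
• Critical value moves from z_{α/2} = 2.241 to 1.96, so power = Φ(λ - z_{α/2}) goes from Φ(1.7 - 2.241) = 0.294 to Φ(1.7 - 1.96) = 0.397.
• Type II error rate β = 1 - power therefore decreases (0.706 → 0.603).
Appropriate when false negatives are costly — here, shelving an effective drug — patients miss out on a treatment that would have helped.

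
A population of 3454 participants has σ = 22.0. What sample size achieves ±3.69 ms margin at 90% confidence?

Without FPC: n₀ = (1.645×22.0/3.69)² = 96.189. With FPC: n = n₀N/(n₀+N-1) = 93.6 → n = 94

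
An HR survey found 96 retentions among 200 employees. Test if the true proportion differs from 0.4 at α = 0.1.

p̂ = 0.48, p₀ = 0.4. z = (p̂ - p₀)/√(p₀(1-p₀)/n) = 2.309. Critical: ±1.645. Reject H₀.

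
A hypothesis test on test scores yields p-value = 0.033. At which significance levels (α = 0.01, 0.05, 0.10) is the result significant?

p = 0.033. Significant at: α = 0.05, 0.1.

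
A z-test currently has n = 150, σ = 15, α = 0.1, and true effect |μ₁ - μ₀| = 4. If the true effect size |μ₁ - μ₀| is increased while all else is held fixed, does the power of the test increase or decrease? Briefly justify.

Power increases: a larger true effect increases the non-centrality λ = |μ₁ - μ₀|/(σ/√n).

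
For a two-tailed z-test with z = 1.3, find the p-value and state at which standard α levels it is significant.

p = 2·P(Z > |1.3|) = 2·(1 - Φ(1.3)) ≈ 0.1936. Not significant at any standard level.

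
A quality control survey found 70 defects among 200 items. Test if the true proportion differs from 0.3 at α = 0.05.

p̂ = 0.35, p₀ = 0.3. z = (p̂ - p₀)/√(p₀(1-p₀)/n) = 1.543. Critical: ±1.96. Fail to reject H₀.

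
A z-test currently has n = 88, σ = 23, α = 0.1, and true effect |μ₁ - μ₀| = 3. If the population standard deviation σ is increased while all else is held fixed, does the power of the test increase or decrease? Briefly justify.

Power decreases: a larger σ inflates the standard error σ/√n, pulling the sampling distribution under H₁ back toward the critical value.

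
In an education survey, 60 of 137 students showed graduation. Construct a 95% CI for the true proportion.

p̂ = 0.438. CI = p̂ ± z*√(p̂(1-p̂)/n) = (0.355, 0.521)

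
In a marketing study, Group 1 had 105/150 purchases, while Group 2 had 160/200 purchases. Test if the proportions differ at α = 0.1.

p̂₁ = 0.7, p̂₂ = 0.8, pooled p̂ = 0.757. z = -2.159. Critical: ±1.645. Reject H₀.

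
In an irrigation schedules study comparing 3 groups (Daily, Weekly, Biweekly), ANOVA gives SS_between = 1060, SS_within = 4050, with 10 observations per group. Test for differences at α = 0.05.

df_between = 2, df_within = 27. F = MS_between/MS_within = 530.0/150.0 = 3.533. F_crit ≈ 3.354. Reject H₀. At least one mean differs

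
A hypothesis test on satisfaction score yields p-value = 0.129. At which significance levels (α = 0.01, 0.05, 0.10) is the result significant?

p = 0.129. Not significant at any of the given levels.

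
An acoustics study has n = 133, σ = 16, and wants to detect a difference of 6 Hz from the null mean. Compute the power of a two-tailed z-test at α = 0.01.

SE = σ/√n = 16/√133 = 1.387. Non-centrality λ = d/SE = 6/1.387 = 4.325. Power ≈ Φ(λ - z_{α/2}) = Φ(4.325 - 2.576) = Φ(1.749) = 0.96.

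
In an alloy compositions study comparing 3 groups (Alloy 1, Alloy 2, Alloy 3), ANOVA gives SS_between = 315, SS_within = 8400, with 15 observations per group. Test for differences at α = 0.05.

df_between = 2, df_within = 42. F = MS_between/MS_within = 157.5/200.0 = 0.787. F_crit ≈ 3.22. Fail to reject H₀.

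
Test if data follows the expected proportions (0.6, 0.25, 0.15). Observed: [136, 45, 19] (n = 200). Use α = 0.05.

Expected: [120.0, 50.0, 30.0]. χ² = 6.667. df = 2, critical = 5.991. Reject H₀.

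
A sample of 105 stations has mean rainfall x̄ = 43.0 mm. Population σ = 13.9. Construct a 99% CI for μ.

CI = x̄ ± z*(σ/√n) = 43.0 ± 2.576(13.9/√105) = 43.0 ± 3.49 = (39.51, 46.49)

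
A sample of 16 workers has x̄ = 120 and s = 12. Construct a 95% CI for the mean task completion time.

CI = x̄ ± t*(s/√n) = 120 ± 2.131(12/√16) = (113.61, 126.39)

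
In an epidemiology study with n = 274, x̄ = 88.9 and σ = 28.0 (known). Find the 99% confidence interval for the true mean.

CI = x̄ ± z*(σ/√n) = 88.9 ± 2.576(28.0/√274) = 88.9 ± 4.36 = (84.54, 93.26)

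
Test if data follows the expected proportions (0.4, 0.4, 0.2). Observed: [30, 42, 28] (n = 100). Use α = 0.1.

Expected: [40.0, 40.0, 20.0]. χ² = 5.8. df = 2, critical = 4.605. Reject H₀.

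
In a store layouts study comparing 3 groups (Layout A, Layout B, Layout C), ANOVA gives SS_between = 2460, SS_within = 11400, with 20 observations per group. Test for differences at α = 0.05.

df_between = 2, df_within = 57. F = MS_between/MS_within = 1230.0/200.0 = 6.15. F_crit ≈ 3.159. Reject H₀. At least one mean differs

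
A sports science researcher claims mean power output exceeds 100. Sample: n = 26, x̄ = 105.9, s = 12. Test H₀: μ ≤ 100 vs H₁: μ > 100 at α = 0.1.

t = (105.9 - 100)/(12/√26) = 2.507, df = 25. Critical t = 1.316. Reject H₀.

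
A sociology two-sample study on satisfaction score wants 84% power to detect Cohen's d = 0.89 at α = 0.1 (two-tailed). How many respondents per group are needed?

z_{α/2} = 1.645, z_β = Φ⁻¹(0.84) = 0.994. For large effect (d = 0.89): n per group = 2(z_{α/2} + z_β)²/d² = 2(1.645 + 0.994)²/0.89² = 17.6 → 18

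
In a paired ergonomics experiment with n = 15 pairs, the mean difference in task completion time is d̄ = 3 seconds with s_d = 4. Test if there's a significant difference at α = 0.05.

t = d̄/(s_d/√n) = 3/(4/√15) = 2.905. df = 14, critical t = ±2.145. Reject H₀.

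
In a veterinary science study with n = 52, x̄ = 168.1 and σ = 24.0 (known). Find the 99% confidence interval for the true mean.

CI = x̄ ± z*(σ/√n) = 168.1 ± 2.576(24.0/√52) = 168.1 ± 8.57 = (159.53, 176.67)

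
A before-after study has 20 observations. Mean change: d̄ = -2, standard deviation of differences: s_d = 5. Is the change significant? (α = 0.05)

t = d̄/(s_d/√n) = -2/(5/√20) = -1.789. df = 19, critical t = ±2.093. Fail to reject H₀.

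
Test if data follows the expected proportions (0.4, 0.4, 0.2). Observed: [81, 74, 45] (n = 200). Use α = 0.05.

Expected: [80.0, 80.0, 40.0]. χ² = 1.087. df = 2, critical = 5.991. Fail to reject H₀.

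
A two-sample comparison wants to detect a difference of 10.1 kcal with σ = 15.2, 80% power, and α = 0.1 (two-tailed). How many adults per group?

n per group = 2(z_α/2 + z_β)²σ²/d² = 2×(1.645 + 0.84)²×15.2²/10.1² = 28.0 → n = 28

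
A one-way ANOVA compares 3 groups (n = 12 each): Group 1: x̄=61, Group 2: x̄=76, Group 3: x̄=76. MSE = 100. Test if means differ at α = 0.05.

Grand mean = 71.0. SS_between = 1800.0, MS_between = 900.0. F = 9.0, F_crit ≈ 3.285. Reject H₀.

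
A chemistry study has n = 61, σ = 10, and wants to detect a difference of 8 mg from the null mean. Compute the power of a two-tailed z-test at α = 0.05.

SE = σ/√n = 10/√61 = 1.28. Non-centrality λ = d/SE = 8/1.28 = 6.248. Power ≈ Φ(λ - z_{α/2}) = Φ(6.248 - 1.96) = Φ(4.288) = 1.0.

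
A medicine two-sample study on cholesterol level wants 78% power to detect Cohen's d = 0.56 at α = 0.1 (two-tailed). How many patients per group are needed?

z_{α/2} = 1.645, z_β = Φ⁻¹(0.78) = 0.772. For medium effect (d = 0.56): n per group = 2(z_{α/2} + z_β)²/d² = 2(1.645 + 0.772)²/0.56² = 37.3 → 38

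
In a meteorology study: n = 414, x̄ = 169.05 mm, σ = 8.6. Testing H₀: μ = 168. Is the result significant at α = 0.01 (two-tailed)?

z = (169.05 - 168)/(8.6/√414) = 2.484. Since |z| ≤ 2.576, not significant at α = 0.01.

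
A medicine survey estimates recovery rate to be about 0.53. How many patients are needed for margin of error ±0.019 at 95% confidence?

n = z²p(1-p)/E² = 1.96²×0.53×0.47/0.019² = 2650.8 → n = 2651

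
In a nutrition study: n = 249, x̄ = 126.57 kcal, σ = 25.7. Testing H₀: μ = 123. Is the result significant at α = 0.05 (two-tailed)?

z = (126.57 - 123)/(25.7/√249) = 2.192. Since |z| > 1.96, significant at α = 0.05.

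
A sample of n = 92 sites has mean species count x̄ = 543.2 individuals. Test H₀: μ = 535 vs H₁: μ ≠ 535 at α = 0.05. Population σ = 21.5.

z = (x̄ - μ₀)/(σ/√n) = (543.2 - 535)/(21.5/√92) = 3.658. Critical value: ±1.96. Since |3.658| > 1.96, Reject H₀.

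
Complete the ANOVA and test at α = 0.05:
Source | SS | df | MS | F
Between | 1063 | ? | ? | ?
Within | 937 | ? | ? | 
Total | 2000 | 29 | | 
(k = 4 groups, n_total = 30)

df_between = 3, df_within = 26. MS_between = 354.33, MS_within = 36.04. F = 9.832, F_crit ≈ 2.975. Reject H₀.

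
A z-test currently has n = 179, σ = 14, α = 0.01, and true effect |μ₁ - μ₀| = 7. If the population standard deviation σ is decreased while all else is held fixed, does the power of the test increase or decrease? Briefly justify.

Power increases: a smaller σ shrinks the standard error σ/√n, moving the sampling distribution under H₁ further from the critical value.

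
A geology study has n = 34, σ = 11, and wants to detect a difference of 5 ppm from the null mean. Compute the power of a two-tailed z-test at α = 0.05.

SE = σ/√n = 11/√34 = 1.886. Non-centrality λ = d/SE = 5/1.886 = 2.65. Power ≈ Φ(λ - z_{α/2}) = Φ(2.65 - 1.96) = Φ(0.69) = 0.755.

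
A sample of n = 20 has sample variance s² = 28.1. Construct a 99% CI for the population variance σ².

df = 19. χ²_{0.005} = 38.582, χ²_{0.995} = 6.844. CI for σ² = ((n-1)s²/χ²_{α/2}, (n-1)s²/χ²_{1-α/2}) = (19·28.1/38.582, 19·28.1/6.844) = (13.84, 78.01)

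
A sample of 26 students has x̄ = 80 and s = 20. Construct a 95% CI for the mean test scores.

CI = x̄ ± t*(s/√n) = 80 ± 2.06(20/√26) = (71.92, 88.08)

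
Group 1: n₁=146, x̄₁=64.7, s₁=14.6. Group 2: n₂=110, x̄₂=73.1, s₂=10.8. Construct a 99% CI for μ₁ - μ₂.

Difference = -8.4. SE = √(14.6²/146 + 10.8²/110) = 1.588. CI = (-12.49, -4.31)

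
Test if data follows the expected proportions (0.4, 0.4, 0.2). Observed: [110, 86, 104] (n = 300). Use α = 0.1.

Expected: [120.0, 120.0, 60.0]. χ² = 42.733. df = 2, critical = 4.605. Reject H₀.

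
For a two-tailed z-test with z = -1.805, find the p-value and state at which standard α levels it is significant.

p = 2·P(Z > |-1.805|) = 2·(1 - Φ(1.805)) ≈ 0.0711. Significant at α = 0.1.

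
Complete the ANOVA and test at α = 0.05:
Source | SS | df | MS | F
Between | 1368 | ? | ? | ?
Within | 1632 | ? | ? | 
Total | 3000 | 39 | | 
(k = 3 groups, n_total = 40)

df_between = 2, df_within = 37. MS_between = 684.0, MS_within = 44.11. F = 15.507, F_crit ≈ 3.252. Reject H₀.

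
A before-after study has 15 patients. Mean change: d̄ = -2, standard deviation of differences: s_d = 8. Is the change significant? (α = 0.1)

t = d̄/(s_d/√n) = -2/(8/√15) = -0.968. df = 14, critical t = ±1.761. Fail to reject H₀.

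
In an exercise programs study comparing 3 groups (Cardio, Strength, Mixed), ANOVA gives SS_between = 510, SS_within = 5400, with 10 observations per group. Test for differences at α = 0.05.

df_between = 2, df_within = 27. F = MS_between/MS_within = 255.0/200.0 = 1.275. F_crit ≈ 3.354. Fail to reject H₀.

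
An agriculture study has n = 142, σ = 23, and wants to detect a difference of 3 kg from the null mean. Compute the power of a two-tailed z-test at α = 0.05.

SE = σ/√n = 23/√142 = 1.93. Non-centrality λ = d/SE = 3/1.93 = 1.554. Power ≈ Φ(λ - z_{α/2}) = Φ(1.554 - 1.96) = Φ(-0.406) = 0.342.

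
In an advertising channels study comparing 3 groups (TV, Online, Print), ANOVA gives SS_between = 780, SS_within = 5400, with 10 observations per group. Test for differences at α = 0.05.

df_between = 2, df_within = 27. F = MS_between/MS_within = 390.0/200.0 = 1.95. F_crit ≈ 3.354. Fail to reject H₀.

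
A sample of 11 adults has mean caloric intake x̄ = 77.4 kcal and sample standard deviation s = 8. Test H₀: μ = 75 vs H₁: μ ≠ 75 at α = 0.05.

t = (x̄ - μ₀)/(s/√n) = (77.4 - 75)/(8/√11) = 0.995. df = 10, critical t = ±2.228. Fail to reject H₀.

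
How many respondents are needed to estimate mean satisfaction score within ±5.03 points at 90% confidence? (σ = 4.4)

n = (z*σ/E)² = (1.645×4.4/5.03)² = 2.1 → n = 3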